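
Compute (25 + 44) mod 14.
13

(25 + 44) = 69
69 mod 14 = 13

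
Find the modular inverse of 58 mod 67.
58^(-1) ≡ 52 (mod 67). Verification: 58 × 52 = 3016 ≡ 1 (mod 67)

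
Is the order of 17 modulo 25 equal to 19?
No, the actual order is 20, not 19.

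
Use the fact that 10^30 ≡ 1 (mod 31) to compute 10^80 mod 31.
By Fermat: 10^{30} ≡ 1 (mod 31). 80 = 2×30 + 20. So 10^{80} ≡ 10^{20} ≡ 25 (mod 31)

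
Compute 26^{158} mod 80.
16

Using successive squaring:
Binary expansion of 158: 10011110
Powers of 26 mod 80 (each is the square of the previous):
  26^1 ≡ 26 (mod 80)
  26^2 ≡ 26² = 676 ≡ 36 (mod 80)
  26^4 ≡ 36² = 1296 ≡ 16 (mod 80)
  26^8 ≡ 16² = 256 ≡ 16 (mod 80)
  26^16 ≡ 16² = 256 ≡ 16 (mod 80)
  26^32 ≡ 16² = 256 ≡ 16 (mod 80)
  26^64 ≡ 16² = 256 ≡ 16 (mod 80)
  26^128 ≡ 16² = 256 ≡ 16 (mod 80)
158 = 128 + 16 + 8 + 4 + 2, so 26^158 = 26^128 × 26^16 × 26^8 × 26^4 × 26^2 ≡ 16 × 16 × 16 × 16 × 36 (mod 80)
Multiplying step by step:
  16 × 16 = 256 ≡ 16 (mod 80)
  16 × 16 = 256 ≡ 16 (mod 80)
  16 × 16 = 256 ≡ 16 (mod 80)
  16 × 36 = 576 ≡ 16 (mod 80)
Result: 26^158 ≡ 16 (mod 80)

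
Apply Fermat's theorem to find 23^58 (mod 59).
By Fermat's Little Theorem, 23^{58} ≡ 1 (mod 59) since 59 is prime and gcd(23, 59) = 1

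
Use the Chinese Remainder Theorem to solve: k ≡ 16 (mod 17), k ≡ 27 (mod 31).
M = 17 × 31 = 527. M₁ = 31, y₁ ≡ 11 (mod 17). M₂ = 17, y₂ ≡ 11 (mod 31). k = 16×31×11 + 27×17×11 ≡ 492 (mod 527)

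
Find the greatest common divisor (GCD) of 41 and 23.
1

Using the Euclidean algorithm:
41 = 1 × 23 + 18
23 = 1 × 18 + 5
18 = 3 × 5 + 3
5 = 1 × 3 + 2
3 = 1 × 2 + 1
2 = 2 × 1 + 0

GCD(41, 23) = 1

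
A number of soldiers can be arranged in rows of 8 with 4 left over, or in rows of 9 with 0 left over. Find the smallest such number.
M = 8 × 9 = 72. M₁ = 9, y₁ ≡ 1 (mod 8). M₂ = 8, y₂ ≡ 8 (mod 9). t = 4×9×1 + 0×8×8 ≡ 36 (mod 72). The smallest positive such number is 36.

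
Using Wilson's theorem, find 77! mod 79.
(78)! = (77)! × (78) ≡ -1 (mod 79). So (77)! ≡ -1 × (78)^(-1) ≡ (-1)×(-1) = 1 (mod 79)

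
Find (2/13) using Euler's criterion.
(2/13) = 2^{6} mod 13 = -1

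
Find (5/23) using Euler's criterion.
(5/23) = 5^{11} mod 23 = -1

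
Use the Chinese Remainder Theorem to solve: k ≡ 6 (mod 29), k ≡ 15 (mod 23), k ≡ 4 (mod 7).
2384

Using the Chinese Remainder Theorem:
M = product of moduli = 4669
For equation 1: M_1 = 161, 161 ≡ 16 (mod 29), inverse of 161 mod 29 is 20 (check: 16 × 20 = 320 ≡ 1 (mod 29))
For equation 2: M_2 = 203, 203 ≡ 19 (mod 23), inverse of 203 mod 23 is 17 (check: 19 × 17 = 323 ≡ 1 (mod 23))
For equation 3: M_3 = 667, 667 ≡ 2 (mod 7), inverse of 667 mod 7 is 4 (check: 2 × 4 = 8 ≡ 1 (mod 7))
Combine: k ≡ Σ r_i×M_i×(M_i⁻¹ mod m_i) = 6×161×20 + 15×203×17 + 4×667×4 = 19320 + 51765 + 10672 = 81757
81757 mod 4669 = 2384
k ≡ 2384 (mod 4669)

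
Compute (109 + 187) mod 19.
11

(109 + 187) = 296
296 mod 19 = 11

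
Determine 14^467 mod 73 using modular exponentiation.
Using Fermat: 14^{72} ≡ 1 (mod 73). 467 ≡ 35 (mod 72). So 14^{467} ≡ 14^{35} ≡ 26 (mod 73)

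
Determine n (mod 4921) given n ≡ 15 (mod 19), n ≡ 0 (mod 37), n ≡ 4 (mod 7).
851

Using the Chinese Remainder Theorem:
M = product of moduli = 4921
For equation 1: M_1 = 259, 259 ≡ 12 (mod 19), inverse of 259 mod 19 is 8 (check: 12 × 8 = 96 ≡ 1 (mod 19))
For equation 2: M_2 = 133, 133 ≡ 22 (mod 37), inverse of 133 mod 37 is 32 (check: 22 × 32 = 704 ≡ 1 (mod 37))
For equation 3: M_3 = 703, 703 ≡ 3 (mod 7), inverse of 703 mod 7 is 5 (check: 3 × 5 = 15 ≡ 1 (mod 7))
Combine: n ≡ Σ r_i×M_i×(M_i⁻¹ mod m_i) = 15×259×8 + 0×133×32 + 4×703×5 = 31080 + 0 + 14060 = 45140
45140 mod 4921 = 851
n ≡ 851 (mod 4921)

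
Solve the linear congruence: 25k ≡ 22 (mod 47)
46

Since gcd(25, 47) = 1 divides 22, a solution exists.
Multiply both sides by the inverse of 25 mod 47:
  25^(-1) mod 47 = 32
  x ≡ 32 × 22 ≡ 704 ≡ 46 (mod 47)
Verification: 25 × 46 = 1150 = 24 × 47 + 22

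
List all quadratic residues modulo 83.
QRs mod 83: {1, 3, 4, 7, 9, 10, 11, 12, 16, 17, 21, 23, 25, 26, 27, 28, 29, 30, 31, 33, 36, 37, 38, 40, 41, 44, 48, 49, 51, 59, 61, 63, 64, 65, 68, 69, 70, 75, 77, 78, 81}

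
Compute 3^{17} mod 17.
3

Using successive squaring:
Binary expansion of 17: 10001
Powers of 3 mod 17 (each is the square of the previous):
  3^1 ≡ 3 (mod 17)
  3^2 ≡ 3² = 9 ≡ 9 (mod 17)
  3^4 ≡ 9² = 81 ≡ 13 (mod 17)
  3^8 ≡ 13² = 169 ≡ 16 (mod 17)
  3^16 ≡ 16² = 256 ≡ 1 (mod 17)
17 = 16 + 1, so 3^17 = 3^16 × 3^1 ≡ 1 × 3 (mod 17)
Multiplying step by step:
  1 × 3 = 3 ≡ 3 (mod 17)
Result: 3^17 ≡ 3 (mod 17)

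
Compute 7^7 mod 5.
7 ≡ 2 (mod 5). 7 = 4 + 2 + 1 (binary 111). Repeated squaring mod 5: 2^1 ≡ 2; 2^2 ≡ 2² = 4 ≡ 4; 2^4 ≡ 4² = 16 ≡ 1. Multiply: 7^7 ≡ 2^4 × 2^2 × 2^1 ≡ 1 × 4 × 2 (mod 5): 1 × 4 = 4 ≡ 4; 4 × 2 = 8 ≡ 3. So 7^7 ≡ 3 (mod 5).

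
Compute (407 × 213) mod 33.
0

(407 × 213) = 86691
86691 mod 33 = 0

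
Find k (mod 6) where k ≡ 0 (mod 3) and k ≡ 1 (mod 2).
M = 3 × 2 = 6. M₁ = 2, y₁ ≡ 2 (mod 3). M₂ = 3, y₂ ≡ 1 (mod 2). k = 0×2×2 + 1×3×1 ≡ 3 (mod 6)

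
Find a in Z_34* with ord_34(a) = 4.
13 has order 4 mod 34 since 13^{4} ≡ 1 (mod 34) and no smaller power works.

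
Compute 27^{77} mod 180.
27

Using successive squaring:
Binary expansion of 77: 1001101
Powers of 27 mod 180 (each is the square of the previous):
  27^1 ≡ 27 (mod 180)
  27^2 ≡ 27² = 729 ≡ 9 (mod 180)
  27^4 ≡ 9² = 81 ≡ 81 (mod 180)
  27^8 ≡ 81² = 6561 ≡ 81 (mod 180)
  27^16 ≡ 81² = 6561 ≡ 81 (mod 180)
  27^32 ≡ 81² = 6561 ≡ 81 (mod 180)
  27^64 ≡ 81² = 6561 ≡ 81 (mod 180)
77 = 64 + 8 + 4 + 1, so 27^77 = 27^64 × 27^8 × 27^4 × 27^1 ≡ 81 × 81 × 81 × 27 (mod 180)
Multiplying step by step:
  81 × 81 = 6561 ≡ 81 (mod 180)
  81 × 81 = 6561 ≡ 81 (mod 180)
  81 × 27 = 2187 ≡ 27 (mod 180)
Result: 27^77 ≡ 27 (mod 180)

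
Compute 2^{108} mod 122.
34

Using successive squaring:
Binary expansion of 108: 1101100
Powers of 2 mod 122 (each is the square of the previous):
  2^1 ≡ 2 (mod 122)
  2^2 ≡ 2² = 4 ≡ 4 (mod 122)
  2^4 ≡ 4² = 16 ≡ 16 (mod 122)
  2^8 ≡ 16² = 256 ≡ 12 (mod 122)
  2^16 ≡ 12² = 144 ≡ 22 (mod 122)
  2^32 ≡ 22² = 484 ≡ 118 (mod 122)
  2^64 ≡ 118² = 13924 ≡ 16 (mod 122)
108 = 64 + 32 + 8 + 4, so 2^108 = 2^64 × 2^32 × 2^8 × 2^4 ≡ 16 × 118 × 12 × 16 (mod 122)
Multiplying step by step:
  16 × 118 = 1888 ≡ 58 (mod 122)
  58 × 12 = 696 ≡ 86 (mod 122)
  86 × 16 = 1376 ≡ 34 (mod 122)
Result: 2^108 ≡ 34 (mod 122)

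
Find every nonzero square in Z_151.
QRs mod 151: {1, 2, 4, 5, 8, 9, 10, 11, 16, 17, 18, 19, 20, 21, 22, 25, 29, 31, 32, 34, 36, 37, 38, 39, 40, 42, 43, 44, 45, 47, 49, 50, 55, 58, 59, 62, 64, 68, 69, 72, 74, 76, 78, 80, 81, 84, 85, 86, 88, 90, 91, 94, 95, 97, 98, 99, 100, 103, 105, 110, 116, 118, 121, 123, 124, 125, 127, 128, 136, 137, 138, 139, 144, 145, 148}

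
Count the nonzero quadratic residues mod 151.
For prime 151, there are (p-1)/2 = (151-1)/2 = 75 quadratic residues (excluding 0).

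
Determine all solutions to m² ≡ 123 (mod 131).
The square roots of 123 mod 131 are 75 and 56. Verify: 75² = 5625 ≡ 123 (mod 131)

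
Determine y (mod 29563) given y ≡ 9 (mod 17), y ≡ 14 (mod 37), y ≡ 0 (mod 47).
24064

Using the Chinese Remainder Theorem:
M = product of moduli = 29563
For equation 1: M_1 = 1739, 1739 ≡ 5 (mod 17), inverse of 1739 mod 17 is 7 (check: 5 × 7 = 35 ≡ 1 (mod 17))
For equation 2: M_2 = 799, 799 ≡ 22 (mod 37), inverse of 799 mod 37 is 32 (check: 22 × 32 = 704 ≡ 1 (mod 37))
For equation 3: M_3 = 629, 629 ≡ 18 (mod 47), inverse of 629 mod 47 is 34 (check: 18 × 34 = 612 ≡ 1 (mod 47))
Combine: y ≡ Σ r_i×M_i×(M_i⁻¹ mod m_i) = 9×1739×7 + 14×799×32 + 0×629×34 = 109557 + 357952 + 0 = 467509
467509 mod 29563 = 24064
y ≡ 24064 (mod 29563)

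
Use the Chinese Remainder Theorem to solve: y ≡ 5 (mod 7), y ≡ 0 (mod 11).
33

Using the Chinese Remainder Theorem:
M = product of moduli = 77
For equation 1: M_1 = 11, 11 ≡ 4 (mod 7), inverse of 11 mod 7 is 2 (check: 4 × 2 = 8 ≡ 1 (mod 7))
For equation 2: M_2 = 7, 7 ≡ 7 (mod 11), inverse of 7 mod 11 is 8 (check: 7 × 8 = 56 ≡ 1 (mod 11))
Combine: y ≡ Σ r_i×M_i×(M_i⁻¹ mod m_i) = 5×11×2 + 0×7×8 = 110 + 0 = 110
110 mod 77 = 33
y ≡ 33 (mod 77)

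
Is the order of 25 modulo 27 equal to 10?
No, the actual order is 9, not 10.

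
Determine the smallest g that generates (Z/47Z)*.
5

A primitive root g modulo p has order p-1 = 46
Prime divisors of 46: [2, 23]
g is a primitive root iff g^(46/q) ≢ 1 (mod 47) for each prime divisor q
Testing small values:
  g = 2: 2^23 ≡ 1, 2^2 ≡ 4 (mod 47) → 2^23 ≡ 1, not primitive root
  g = 3: 3^23 ≡ 1, 3^2 ≡ 9 (mod 47) → 3^23 ≡ 1, not primitive root
  g = 4: 4^23 ≡ 1, 4^2 ≡ 16 (mod 47) → 4^23 ≡ 1, not primitive root
  g = 5: 5^23 ≡ 46, 5^2 ≡ 25 (mod 47) → none is 1, primitive root!
The smallest primitive root is 5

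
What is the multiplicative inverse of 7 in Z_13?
7^(-1) ≡ 2 (mod 13). Verification: 7 × 2 = 14 ≡ 1 (mod 13)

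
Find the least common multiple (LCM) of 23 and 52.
1196

First find GCD(23, 52) using the Euclidean algorithm:
23 = 0 × 52 + 23
52 = 2 × 23 + 6
23 = 3 × 6 + 5
6 = 1 × 5 + 1
5 = 5 × 1 + 0
GCD(23, 52) = 1

LCM formula: LCM(a, b) = (a × b) / GCD(a, b)
LCM(23, 52) = (23 × 52) / 1
LCM(23, 52) = 1196 / 1
LCM(23, 52) = 1196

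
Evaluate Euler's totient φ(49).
42

Prime factorization: 49 = 7^2
Using the formula φ(n) = n × Π(1 - 1/p) for each prime factor p:
φ(49) = 49 × (1 - 1/7)
φ(49) = 42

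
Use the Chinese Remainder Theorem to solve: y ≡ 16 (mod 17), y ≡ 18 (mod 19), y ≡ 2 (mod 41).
7751

Using the Chinese Remainder Theorem:
M = product of moduli = 13243
For equation 1: M_1 = 779, 779 ≡ 14 (mod 17), inverse of 779 mod 17 is 11 (check: 14 × 11 = 154 ≡ 1 (mod 17))
For equation 2: M_2 = 697, 697 ≡ 13 (mod 19), inverse of 697 mod 19 is 3 (check: 13 × 3 = 39 ≡ 1 (mod 19))
For equation 3: M_3 = 323, 323 ≡ 36 (mod 41), inverse of 323 mod 41 is 8 (check: 36 × 8 = 288 ≡ 1 (mod 41))
Combine: y ≡ Σ r_i×M_i×(M_i⁻¹ mod m_i) = 16×779×11 + 18×697×3 + 2×323×8 = 137104 + 37638 + 5168 = 179910
179910 mod 13243 = 7751
y ≡ 7751 (mod 13243)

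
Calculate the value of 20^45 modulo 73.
Using repeated squaring. 45 = 32 + 8 + 4 + 1 (binary 101101). Repeated squaring mod 73: 20^1 ≡ 20; 20^2 ≡ 20² = 400 ≡ 35; 20^4 ≡ 35² = 1225 ≡ 57; 20^8 ≡ 57² = 3249 ≡ 37; 20^16 ≡ 37² = 1369 ≡ 55; 20^32 ≡ 55² = 3025 ≡ 32. Multiply: 20^45 = 20^32 × 20^8 × 20^4 × 20^1 ≡ 32 × 37 × 57 × 20 (mod 73): 32 × 37 = 1184 ≡ 16; 16 × 57 = 912 ≡ 36; 36 × 20 = 720 ≡ 63. So 20^45 ≡ 63 (mod 73).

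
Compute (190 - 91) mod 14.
1

(190 - 91) = 99
99 mod 14 = 1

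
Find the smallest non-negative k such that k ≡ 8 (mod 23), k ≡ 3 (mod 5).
8

Using the Chinese Remainder Theorem:
M = product of moduli = 115
For equation 1: M_1 = 5, 5 ≡ 5 (mod 23), inverse of 5 mod 23 is 14 (check: 5 × 14 = 70 ≡ 1 (mod 23))
For equation 2: M_2 = 23, 23 ≡ 3 (mod 5), inverse of 23 mod 5 is 2 (check: 3 × 2 = 6 ≡ 1 (mod 5))
Combine: k ≡ Σ r_i×M_i×(M_i⁻¹ mod m_i) = 8×5×14 + 3×23×2 = 560 + 138 = 698
698 mod 115 = 8
k ≡ 8 (mod 115)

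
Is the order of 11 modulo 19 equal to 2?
No, the actual order is 3, not 2.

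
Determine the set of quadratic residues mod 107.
QRs mod 107: {1, 3, 4, 9, 10, 11, 12, 13, 14, 16, 19, 23, 25, 27, 29, 30, 33, 34, 35, 36, 37, 39, 40, 41, 42, 44, 47, 48, 49, 52, 53, 56, 57, 61, 62, 64, 69, 75, 76, 79, 81, 83, 85, 86, 87, 89, 90, 92, 99, 100, 101, 102, 105}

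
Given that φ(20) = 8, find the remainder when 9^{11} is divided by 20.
By Euler: 9^{8} ≡ 1 (mod 20) since gcd(9, 20) = 1. 11 = 1×8 + 3. So 9^{11} ≡ 9^{3} ≡ 9 (mod 20)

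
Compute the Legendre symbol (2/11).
(2/11) = 2^{5} mod 11 = -1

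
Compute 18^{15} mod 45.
27

Using successive squaring:
Binary expansion of 15: 1111
Powers of 18 mod 45 (each is the square of the previous):
  18^1 ≡ 18 (mod 45)
  18^2 ≡ 18² = 324 ≡ 9 (mod 45)
  18^4 ≡ 9² = 81 ≡ 36 (mod 45)
  18^8 ≡ 36² = 1296 ≡ 36 (mod 45)
15 = 8 + 4 + 2 + 1, so 18^15 = 18^8 × 18^4 × 18^2 × 18^1 ≡ 36 × 36 × 9 × 18 (mod 45)
Multiplying step by step:
  36 × 36 = 1296 ≡ 36 (mod 45)
  36 × 9 = 324 ≡ 9 (mod 45)
  9 × 18 = 162 ≡ 27 (mod 45)
Result: 18^15 ≡ 27 (mod 45)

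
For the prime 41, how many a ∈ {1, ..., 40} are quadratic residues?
For prime 41, there are (p-1)/2 = (41-1)/2 = 20 quadratic residues (excluding 0).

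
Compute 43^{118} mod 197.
187

Using successive squaring:
Binary expansion of 118: 1110110
Powers of 43 mod 197 (each is the square of the previous):
  43^1 ≡ 43 (mod 197)
  43^2 ≡ 43² = 1849 ≡ 76 (mod 197)
  43^4 ≡ 76² = 5776 ≡ 63 (mod 197)
  43^8 ≡ 63² = 3969 ≡ 29 (mod 197)
  43^16 ≡ 29² = 841 ≡ 53 (mod 197)
  43^32 ≡ 53² = 2809 ≡ 51 (mod 197)
  43^64 ≡ 51² = 2601 ≡ 40 (mod 197)
118 = 64 + 32 + 16 + 4 + 2, so 43^118 = 43^64 × 43^32 × 43^16 × 43^4 × 43^2 ≡ 40 × 51 × 53 × 63 × 76 (mod 197)
Multiplying step by step:
  40 × 51 = 2040 ≡ 70 (mod 197)
  70 × 53 = 3710 ≡ 164 (mod 197)
  164 × 63 = 10332 ≡ 88 (mod 197)
  88 × 76 = 6688 ≡ 187 (mod 197)
Result: 43^118 ≡ 187 (mod 197)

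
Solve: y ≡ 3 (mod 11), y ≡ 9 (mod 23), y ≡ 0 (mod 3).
M = 11 × 23 × 3 = 759. M₁ = 69, y₁ ≡ 4 (mod 11). M₂ = 33, y₂ ≡ 7 (mod 23). M₃ = 253, y₃ ≡ 1 (mod 3). y = 3×69×4 + 9×33×7 + 0×253×1 ≡ 630 (mod 759)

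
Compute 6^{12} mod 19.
7

Using successive squaring:
Binary expansion of 12: 1100
Powers of 6 mod 19 (each is the square of the previous):
  6^1 ≡ 6 (mod 19)
  6^2 ≡ 6² = 36 ≡ 17 (mod 19)
  6^4 ≡ 17² = 289 ≡ 4 (mod 19)
  6^8 ≡ 4² = 16 ≡ 16 (mod 19)
12 = 8 + 4, so 6^12 = 6^8 × 6^4 ≡ 16 × 4 (mod 19)
Multiplying step by step:
  16 × 4 = 64 ≡ 7 (mod 19)
Result: 6^12 ≡ 7 (mod 19)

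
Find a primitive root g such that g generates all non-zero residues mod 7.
p - 1 = 6 has prime divisors 2, 3. h is a primitive root mod 7 iff h^(6/q) ≢ 1 (mod 7) for each such q.
h = 2: 2^3 ≡ 1, 2^2 ≡ 4 (mod 7); 2^3 ≡ 1, so not a primitive root.
h = 3: 3^3 ≡ 6, 3^2 ≡ 2 (mod 7); none is 1, so 3 has order 6 and is a primitive root.
The smallest primitive root mod 7 is g = 3.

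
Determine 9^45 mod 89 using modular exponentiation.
Using repeated squaring. 45 = 32 + 8 + 4 + 1 (binary 101101). Repeated squaring mod 89: 9^1 ≡ 9; 9^2 ≡ 9² = 81 ≡ 81; 9^4 ≡ 81² = 6561 ≡ 64; 9^8 ≡ 64² = 4096 ≡ 2; 9^16 ≡ 2² = 4 ≡ 4; 9^32 ≡ 4² = 16 ≡ 16. Multiply: 9^45 = 9^32 × 9^8 × 9^4 × 9^1 ≡ 16 × 2 × 64 × 9 (mod 89): 16 × 2 = 32 ≡ 32; 32 × 64 = 2048 ≡ 1; 1 × 9 = 9 ≡ 9. So 9^45 ≡ 9 (mod 89).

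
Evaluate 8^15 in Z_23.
Using repeated squaring. 15 = 8 + 4 + 2 + 1 (binary 1111). Repeated squaring mod 23: 8^1 ≡ 8; 8^2 ≡ 8² = 64 ≡ 18; 8^4 ≡ 18² = 324 ≡ 2; 8^8 ≡ 2² = 4 ≡ 4. Multiply: 8^15 = 8^8 × 8^4 × 8^2 × 8^1 ≡ 4 × 2 × 18 × 8 (mod 23): 4 × 2 = 8 ≡ 8; 8 × 18 = 144 ≡ 6; 6 × 8 = 48 ≡ 2. So 8^15 ≡ 2 (mod 23).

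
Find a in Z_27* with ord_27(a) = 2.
26 has order 2 mod 27 since 26^{2} ≡ 1 (mod 27) and no smaller power works.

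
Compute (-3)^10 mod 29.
(-3) ≡ 26 (mod 29). 10 = 8 + 2 (binary 1010). Repeated squaring mod 29: 26^1 ≡ 26; 26^2 ≡ 26² = 676 ≡ 9; 26^4 ≡ 9² = 81 ≡ 23; 26^8 ≡ 23² = 529 ≡ 7. Multiply: (-3)^10 ≡ 26^8 × 26^2 ≡ 7 × 9 (mod 29): 7 × 9 = 63 ≡ 5. So (-3)^10 ≡ 5 (mod 29).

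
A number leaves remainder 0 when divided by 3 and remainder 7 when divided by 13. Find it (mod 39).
M = 3 × 13 = 39. M₁ = 13, y₁ ≡ 1 (mod 3). M₂ = 3, y₂ ≡ 9 (mod 13). r = 0×13×1 + 7×3×9 ≡ 33 (mod 39)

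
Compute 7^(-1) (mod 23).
7^(-1) ≡ 10 (mod 23). Verification: 7 × 10 = 70 ≡ 1 (mod 23)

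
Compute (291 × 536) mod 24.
0

(291 × 536) = 155976
155976 mod 24 = 0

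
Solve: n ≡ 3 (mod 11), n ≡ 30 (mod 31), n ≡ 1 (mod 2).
M = 11 × 31 × 2 = 682. M₁ = 62, y₁ ≡ 8 (mod 11). M₂ = 22, y₂ ≡ 24 (mod 31). M₃ = 341, y₃ ≡ 1 (mod 2). n = 3×62×8 + 30×22×24 + 1×341×1 ≡ 619 (mod 682)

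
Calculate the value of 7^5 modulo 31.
5 = 4 + 1 (binary 101). Repeated squaring mod 31: 7^1 ≡ 7; 7^2 ≡ 7² = 49 ≡ 18; 7^4 ≡ 18² = 324 ≡ 14. Multiply: 7^5 = 7^4 × 7^1 ≡ 14 × 7 (mod 31): 14 × 7 = 98 ≡ 5. So 7^5 ≡ 5 (mod 31).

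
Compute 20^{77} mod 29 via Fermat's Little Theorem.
1

By Fermat's Little Theorem, a^(p-1) ≡ 1 (mod p) for prime p and gcd(a, p) = 1
Here p = 29, so 20^28 ≡ 1 (mod 29)
We can reduce the exponent: 77 mod 28 = 21
So 20^77 ≡ 20^21 (mod 29)
Computing: 20^21 mod 29 = 1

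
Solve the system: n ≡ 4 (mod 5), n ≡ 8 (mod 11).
M = 5 × 11 = 55. M₁ = 11, y₁ ≡ 1 (mod 5). M₂ = 5, y₂ ≡ 9 (mod 11). n = 4×11×1 + 8×5×9 ≡ 19 (mod 55)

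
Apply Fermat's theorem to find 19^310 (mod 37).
By Fermat: 19^{36} ≡ 1 (mod 37). 310 ≡ 22 (mod 36). So 19^{310} ≡ 19^{22} ≡ 30 (mod 37)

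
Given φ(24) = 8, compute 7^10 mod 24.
By Euler: 7^{8} ≡ 1 (mod 24) since gcd(7, 24) = 1. 10 = 1×8 + 2. So 7^{10} ≡ 7^{2} ≡ 1 (mod 24)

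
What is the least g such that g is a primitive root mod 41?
p - 1 = 40 has prime divisors 2, 5. h is a primitive root mod 41 iff h^(40/q) ≢ 1 (mod 41) for each such q.
h = 2: 2^20 ≡ 1, 2^8 ≡ 10 (mod 41); 2^20 ≡ 1, so not a primitive root.
h = 3: 3^20 ≡ 40, 3^8 ≡ 1 (mod 41); 3^8 ≡ 1, so not a primitive root.
h = 4: 4^20 ≡ 1, 4^8 ≡ 18 (mod 41); 4^20 ≡ 1, so not a primitive root.
h = 5: 5^20 ≡ 1, 5^8 ≡ 18 (mod 41); 5^20 ≡ 1, so not a primitive root.
h = 6: 6^20 ≡ 40, 6^8 ≡ 10 (mod 41); none is 1, so 6 has order 40 and is a primitive root.
The smallest primitive root mod 41 is g = 6.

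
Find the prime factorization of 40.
2^3 × 5

Divide by primes starting from smallest:
40 ÷ 2 = 20
20 ÷ 2 = 10
10 ÷ 2 = 5
5 ÷ 5 = 1

40 = 2^3 × 5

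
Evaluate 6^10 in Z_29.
10 = 8 + 2 (binary 1010). Repeated squaring mod 29: 6^1 ≡ 6; 6^2 ≡ 6² = 36 ≡ 7; 6^4 ≡ 7² = 49 ≡ 20; 6^8 ≡ 20² = 400 ≡ 23. Multiply: 6^10 = 6^8 × 6^2 ≡ 23 × 7 (mod 29): 23 × 7 = 161 ≡ 16. So 6^10 ≡ 16 (mod 29).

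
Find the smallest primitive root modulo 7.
p - 1 = 6 has prime divisors 2, 3. h is a primitive root mod 7 iff h^(6/q) ≢ 1 (mod 7) for each such q.
h = 2: 2^3 ≡ 1, 2^2 ≡ 4 (mod 7); 2^3 ≡ 1, so not a primitive root.
h = 3: 3^3 ≡ 6, 3^2 ≡ 2 (mod 7); none is 1, so 3 has order 6 and is a primitive root.
The smallest primitive root mod 7 is g = 3.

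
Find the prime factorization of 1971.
3^3 × 73

Divide by primes starting from smallest:
1971 ÷ 3 = 657
657 ÷ 3 = 219
219 ÷ 3 = 73
73 ÷ 73 = 1

1971 = 3^3 × 73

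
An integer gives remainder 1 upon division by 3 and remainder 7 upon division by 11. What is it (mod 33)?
M = 3 × 11 = 33. M₁ = 11, y₁ ≡ 2 (mod 3). M₂ = 3, y₂ ≡ 4 (mod 11). y = 1×11×2 + 7×3×4 ≡ 7 (mod 33). The smallest positive such number is 7.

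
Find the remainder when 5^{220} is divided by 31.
By Fermat: 5^{30} ≡ 1 (mod 31). 220 = 7×30 + 10. So 5^{220} ≡ 5^{10} ≡ 5 (mod 31)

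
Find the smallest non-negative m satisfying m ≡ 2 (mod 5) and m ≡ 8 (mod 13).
M = 5 × 13 = 65. M₁ = 13, y₁ ≡ 2 (mod 5). M₂ = 5, y₂ ≡ 8 (mod 13). m = 2×13×2 + 8×5×8 ≡ 47 (mod 65)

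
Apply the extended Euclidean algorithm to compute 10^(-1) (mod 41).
Extended GCD: 10(-4) + 41(1) = 1. So 10^(-1) ≡ 37 ≡ 37 (mod 41). Verify: 10 × 37 = 370 ≡ 1 (mod 41)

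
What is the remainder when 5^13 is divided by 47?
Using repeated squaring. 13 = 8 + 4 + 1 (binary 1101). Repeated squaring mod 47: 5^1 ≡ 5; 5^2 ≡ 5² = 25 ≡ 25; 5^4 ≡ 25² = 625 ≡ 14; 5^8 ≡ 14² = 196 ≡ 8. Multiply: 5^13 = 5^8 × 5^4 × 5^1 ≡ 8 × 14 × 5 (mod 47): 8 × 14 = 112 ≡ 18; 18 × 5 = 90 ≡ 43. So 5^13 ≡ 43 (mod 47).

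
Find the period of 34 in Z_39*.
Powers of 34 mod 39: 34^1≡34, 34^2≡25, 34^3≡31, 34^4≡1. Order = 4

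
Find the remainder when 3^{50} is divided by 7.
By Fermat: 3^{6} ≡ 1 (mod 7). 50 = 8×6 + 2. So 3^{50} ≡ 3^{2} ≡ 2 (mod 7)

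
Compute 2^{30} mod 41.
40

Using successive squaring:
Binary expansion of 30: 11110
Powers of 2 mod 41 (each is the square of the previous):
  2^1 ≡ 2 (mod 41)
  2^2 ≡ 2² = 4 ≡ 4 (mod 41)
  2^4 ≡ 4² = 16 ≡ 16 (mod 41)
  2^8 ≡ 16² = 256 ≡ 10 (mod 41)
  2^16 ≡ 10² = 100 ≡ 18 (mod 41)
30 = 16 + 8 + 4 + 2, so 2^30 = 2^16 × 2^8 × 2^4 × 2^2 ≡ 18 × 10 × 16 × 4 (mod 41)
Multiplying step by step:
  18 × 10 = 180 ≡ 16 (mod 41)
  16 × 16 = 256 ≡ 10 (mod 41)
  10 × 4 = 40 ≡ 40 (mod 41)
Result: 2^30 ≡ 40 (mod 41)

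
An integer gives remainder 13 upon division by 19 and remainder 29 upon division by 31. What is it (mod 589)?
M = 19 × 31 = 589. M₁ = 31, y₁ ≡ 8 (mod 19). M₂ = 19, y₂ ≡ 18 (mod 31). k = 13×31×8 + 29×19×18 ≡ 184 (mod 589). The smallest positive such number is 184.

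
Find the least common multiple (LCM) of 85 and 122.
10370

First find GCD(85, 122) using the Euclidean algorithm:
85 = 0 × 122 + 85
122 = 1 × 85 + 37
85 = 2 × 37 + 11
37 = 3 × 11 + 4
11 = 2 × 4 + 3
4 = 1 × 3 + 1
3 = 3 × 1 + 0
GCD(85, 122) = 1

LCM formula: LCM(a, b) = (a × b) / GCD(a, b)
LCM(85, 122) = (85 × 122) / 1
LCM(85, 122) = 10370 / 1
LCM(85, 122) = 10370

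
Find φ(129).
84

Prime factorization: 129 = 3 × 43
Using the formula φ(n) = n × Π(1 - 1/p) for each prime factor p:
φ(129) = 129 × (1 - 1/3) × (1 - 1/43)
φ(129) = 84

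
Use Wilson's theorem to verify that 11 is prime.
(10)! mod 11 = 10. Since this equals -1 (mod 11), Wilson confirms 11 is prime.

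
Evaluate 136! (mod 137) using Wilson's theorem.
By Wilson's theorem, (136)! ≡ -1 ≡ 136 (mod 137)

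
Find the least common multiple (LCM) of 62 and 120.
3720

First find GCD(62, 120) using the Euclidean algorithm:
62 = 0 × 120 + 62
120 = 1 × 62 + 58
62 = 1 × 58 + 4
58 = 14 × 4 + 2
4 = 2 × 2 + 0
GCD(62, 120) = 2

LCM formula: LCM(a, b) = (a × b) / GCD(a, b)
LCM(62, 120) = (62 × 120) / 2
LCM(62, 120) = 7440 / 2
LCM(62, 120) = 3720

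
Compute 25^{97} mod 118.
75

Using successive squaring:
Binary expansion of 97: 1100001
Powers of 25 mod 118 (each is the square of the previous):
  25^1 ≡ 25 (mod 118)
  25^2 ≡ 25² = 625 ≡ 35 (mod 118)
  25^4 ≡ 35² = 1225 ≡ 45 (mod 118)
  25^8 ≡ 45² = 2025 ≡ 19 (mod 118)
  25^16 ≡ 19² = 361 ≡ 7 (mod 118)
  25^32 ≡ 7² = 49 ≡ 49 (mod 118)
  25^64 ≡ 49² = 2401 ≡ 41 (mod 118)
97 = 64 + 32 + 1, so 25^97 = 25^64 × 25^32 × 25^1 ≡ 41 × 49 × 25 (mod 118)
Multiplying step by step:
  41 × 49 = 2009 ≡ 3 (mod 118)
  3 × 25 = 75 ≡ 75 (mod 118)
Result: 25^97 ≡ 75 (mod 118)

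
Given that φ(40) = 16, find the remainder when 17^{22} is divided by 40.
By Euler: 17^{16} ≡ 1 (mod 40) since gcd(17, 40) = 1. 22 = 1×16 + 6. So 17^{22} ≡ 17^{6} ≡ 9 (mod 40)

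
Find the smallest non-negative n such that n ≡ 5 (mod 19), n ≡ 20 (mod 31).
423

Using the Chinese Remainder Theorem:
M = product of moduli = 589
For equation 1: M_1 = 31, 31 ≡ 12 (mod 19), inverse of 31 mod 19 is 8 (check: 12 × 8 = 96 ≡ 1 (mod 19))
For equation 2: M_2 = 19, 19 ≡ 19 (mod 31), inverse of 19 mod 31 is 18 (check: 19 × 18 = 342 ≡ 1 (mod 31))
Combine: n ≡ Σ r_i×M_i×(M_i⁻¹ mod m_i) = 5×31×8 + 20×19×18 = 1240 + 6840 = 8080
8080 mod 589 = 423
n ≡ 423 (mod 589)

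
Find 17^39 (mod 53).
Using repeated squaring. 39 = 32 + 4 + 2 + 1 (binary 100111). Repeated squaring mod 53: 17^1 ≡ 17; 17^2 ≡ 17² = 289 ≡ 24; 17^4 ≡ 24² = 576 ≡ 46; 17^8 ≡ 46² = 2116 ≡ 49; 17^16 ≡ 49² = 2401 ≡ 16; 17^32 ≡ 16² = 256 ≡ 44. Multiply: 17^39 = 17^32 × 17^4 × 17^2 × 17^1 ≡ 44 × 46 × 24 × 17 (mod 53): 44 × 46 = 2024 ≡ 10; 10 × 24 = 240 ≡ 28; 28 × 17 = 476 ≡ 52. So 17^39 ≡ 52 (mod 53).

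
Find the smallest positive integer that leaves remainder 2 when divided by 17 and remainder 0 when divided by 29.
M = 17 × 29 = 493. M₁ = 29, y₁ ≡ 10 (mod 17). M₂ = 17, y₂ ≡ 12 (mod 29). m = 2×29×10 + 0×17×12 ≡ 87 (mod 493). The smallest positive such number is 87.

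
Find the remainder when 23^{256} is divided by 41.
By Fermat: 23^{40} ≡ 1 (mod 41). 256 = 6×40 + 16. So 23^{256} ≡ 23^{16} ≡ 18 (mod 41)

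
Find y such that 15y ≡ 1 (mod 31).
15^(-1) ≡ 29 (mod 31). Verification: 15 × 29 = 435 ≡ 1 (mod 31)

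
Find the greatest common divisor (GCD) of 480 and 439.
1

Using the Euclidean algorithm:
480 = 1 × 439 + 41
439 = 10 × 41 + 29
41 = 1 × 29 + 12
29 = 2 × 12 + 5
12 = 2 × 5 + 2
5 = 2 × 2 + 1
2 = 2 × 1 + 0

GCD(480, 439) = 1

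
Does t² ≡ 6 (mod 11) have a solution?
By Euler's criterion: 6^{5} ≡ 10 (mod 11). Since this equals -1 (≡ 10), 6 is not a QR.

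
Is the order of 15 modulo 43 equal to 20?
No, the actual order is 21, not 20.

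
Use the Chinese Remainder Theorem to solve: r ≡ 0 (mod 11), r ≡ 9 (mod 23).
M = 11 × 23 = 253. M₁ = 23, y₁ ≡ 1 (mod 11). M₂ = 11, y₂ ≡ 21 (mod 23). r = 0×23×1 + 9×11×21 ≡ 55 (mod 253)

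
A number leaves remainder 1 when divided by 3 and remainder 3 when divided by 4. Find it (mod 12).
M = 3 × 4 = 12. M₁ = 4, y₁ ≡ 1 (mod 3). M₂ = 3, y₂ ≡ 3 (mod 4). z = 1×4×1 + 3×3×3 ≡ 7 (mod 12)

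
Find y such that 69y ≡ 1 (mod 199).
69^(-1) ≡ 75 (mod 199). Verification: 69 × 75 = 5175 ≡ 1 (mod 199)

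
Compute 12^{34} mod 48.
0

Using successive squaring:
Binary expansion of 34: 100010
Powers of 12 mod 48 (each is the square of the previous):
  12^1 ≡ 12 (mod 48)
  12^2 ≡ 12² = 144 ≡ 0 (mod 48)
  12^4 ≡ 0² = 0 ≡ 0 (mod 48)
  12^8 ≡ 0² = 0 ≡ 0 (mod 48)
  12^16 ≡ 0² = 0 ≡ 0 (mod 48)
  12^32 ≡ 0² = 0 ≡ 0 (mod 48)
34 = 32 + 2, so 12^34 = 12^32 × 12^2 ≡ 0 × 0 (mod 48)
Multiplying step by step:
  0 × 0 = 0 ≡ 0 (mod 48)
Result: 12^34 ≡ 0 (mod 48)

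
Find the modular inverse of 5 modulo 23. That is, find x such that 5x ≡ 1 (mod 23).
14

Using Extended Euclidean Algorithm:
gcd(5, 23) = 1
Bezout coefficients: 5 × -9 + 23 × 2 = 1
So 5 × -9 ≡ 1 (mod 23)
The inverse is -9 mod 23 = 14
Verification: 5 × 14 = 70 = 3 × 23 + 1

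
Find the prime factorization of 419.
419

Divide by primes starting from smallest:
419 ÷ 419 = 1

419 = 419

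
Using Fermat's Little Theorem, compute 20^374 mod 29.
By Fermat: 20^{28} ≡ 1 (mod 29). 374 ≡ 10 (mod 28). So 20^{374} ≡ 20^{10} ≡ 25 (mod 29)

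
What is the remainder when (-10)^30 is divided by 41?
Using repeated squaring. (-10) ≡ 31 (mod 41). 30 = 16 + 8 + 4 + 2 (binary 11110). Repeated squaring mod 41: 31^1 ≡ 31; 31^2 ≡ 31² = 961 ≡ 18; 31^4 ≡ 18² = 324 ≡ 37; 31^8 ≡ 37² = 1369 ≡ 16; 31^16 ≡ 16² = 256 ≡ 10. Multiply: (-10)^30 ≡ 31^16 × 31^8 × 31^4 × 31^2 ≡ 10 × 16 × 37 × 18 (mod 41): 10 × 16 = 160 ≡ 37; 37 × 37 = 1369 ≡ 16; 16 × 18 = 288 ≡ 1. So (-10)^30 ≡ 1 (mod 41).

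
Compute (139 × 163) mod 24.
1

(139 × 163) = 22657
22657 mod 24 = 1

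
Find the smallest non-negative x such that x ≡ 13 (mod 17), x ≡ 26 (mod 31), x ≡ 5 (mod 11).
863

Using the Chinese Remainder Theorem:
M = product of moduli = 5797
For equation 1: M_1 = 341, 341 ≡ 1 (mod 17), inverse of 341 mod 17 is 1 (check: 1 × 1 = 1 ≡ 1 (mod 17))
For equation 2: M_2 = 187, 187 ≡ 1 (mod 31), inverse of 187 mod 31 is 1 (check: 1 × 1 = 1 ≡ 1 (mod 31))
For equation 3: M_3 = 527, 527 ≡ 10 (mod 11), inverse of 527 mod 11 is 10 (check: 10 × 10 = 100 ≡ 1 (mod 11))
Combine: x ≡ Σ r_i×M_i×(M_i⁻¹ mod m_i) = 13×341×1 + 26×187×1 + 5×527×10 = 4433 + 4862 + 26350 = 35645
35645 mod 5797 = 863
x ≡ 863 (mod 5797)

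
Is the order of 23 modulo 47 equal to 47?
No, the actual order is 46, not 47.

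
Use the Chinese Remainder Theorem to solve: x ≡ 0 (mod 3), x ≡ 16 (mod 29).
M = 3 × 29 = 87. M₁ = 29, y₁ ≡ 2 (mod 3). M₂ = 3, y₂ ≡ 10 (mod 29). x = 0×29×2 + 16×3×10 ≡ 45 (mod 87)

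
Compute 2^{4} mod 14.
2

Using successive squaring:
Binary expansion of 4: 100
Powers of 2 mod 14 (each is the square of the previous):
  2^1 ≡ 2 (mod 14)
  2^2 ≡ 2² = 4 ≡ 4 (mod 14)
  2^4 ≡ 4² = 16 ≡ 2 (mod 14)
4 is a power of 2, so 2^4 is the last square: ≡ 2 (mod 14)
Result: 2^4 ≡ 2 (mod 14)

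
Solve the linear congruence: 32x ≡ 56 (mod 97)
26

Since gcd(32, 97) = 1 divides 56, a solution exists.
Multiply both sides by the inverse of 32 mod 97:
  32^(-1) mod 97 = 94
  x ≡ 94 × 56 ≡ 5264 ≡ 26 (mod 97)
Verification: 32 × 26 = 832 = 8 × 97 + 56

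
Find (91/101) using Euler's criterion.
(91/101) = 91^{50} mod 101 = -1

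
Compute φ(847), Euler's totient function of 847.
660

Prime factorization: 847 = 7 × 11^2
Using the formula φ(n) = n × Π(1 - 1/p) for each prime factor p:
φ(847) = 847 × (1 - 1/7) × (1 - 1/11)
φ(847) = 660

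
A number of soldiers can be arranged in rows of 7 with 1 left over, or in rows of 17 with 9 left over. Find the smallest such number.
M = 7 × 17 = 119. M₁ = 17, y₁ ≡ 5 (mod 7). M₂ = 7, y₂ ≡ 5 (mod 17). t = 1×17×5 + 9×7×5 ≡ 43 (mod 119). The smallest positive such number is 43.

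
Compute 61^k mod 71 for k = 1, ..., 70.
g^1, g^2, ..., g^{70} mod 71: {61, 29, 65, 60, 39, 36, 66, 50, 68, 30, 55, 18, 33, 25, 34, 15, 63, 9, 52, 48, 17, 43, 67, 40, 26, 24, 44, 57, 69, 20, 13, 12, 22, 64, 70, 10, 42, 6, 11, 32, 35, 5, 21, 3, 41, 16, 53, 38, 46, 37, 56, 8, 62, 19, 23, 54, 28, 4, 31, 45, 47, 27, 14, 2, 51, 58, 59, 49, 7, 1}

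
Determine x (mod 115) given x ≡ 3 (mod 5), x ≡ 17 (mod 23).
63

Using the Chinese Remainder Theorem:
M = product of moduli = 115
For equation 1: M_1 = 23, 23 ≡ 3 (mod 5), inverse of 23 mod 5 is 2 (check: 3 × 2 = 6 ≡ 1 (mod 5))
For equation 2: M_2 = 5, 5 ≡ 5 (mod 23), inverse of 5 mod 23 is 14 (check: 5 × 14 = 70 ≡ 1 (mod 23))
Combine: x ≡ Σ r_i×M_i×(M_i⁻¹ mod m_i) = 3×23×2 + 17×5×14 = 138 + 1190 = 1328
1328 mod 115 = 63
x ≡ 63 (mod 115)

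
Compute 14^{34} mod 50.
16

Using successive squaring:
Binary expansion of 34: 100010
Powers of 14 mod 50 (each is the square of the previous):
  14^1 ≡ 14 (mod 50)
  14^2 ≡ 14² = 196 ≡ 46 (mod 50)
  14^4 ≡ 46² = 2116 ≡ 16 (mod 50)
  14^8 ≡ 16² = 256 ≡ 6 (mod 50)
  14^16 ≡ 6² = 36 ≡ 36 (mod 50)
  14^32 ≡ 36² = 1296 ≡ 46 (mod 50)
34 = 32 + 2, so 14^34 = 14^32 × 14^2 ≡ 46 × 46 (mod 50)
Multiplying step by step:
  46 × 46 = 2116 ≡ 16 (mod 50)
Result: 14^34 ≡ 16 (mod 50)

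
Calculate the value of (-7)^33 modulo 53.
Using repeated squaring. (-7) ≡ 46 (mod 53). 33 = 32 + 1 (binary 100001). Repeated squaring mod 53: 46^1 ≡ 46; 46^2 ≡ 46² = 2116 ≡ 49; 46^4 ≡ 49² = 2401 ≡ 16; 46^8 ≡ 16² = 256 ≡ 44; 46^16 ≡ 44² = 1936 ≡ 28; 46^32 ≡ 28² = 784 ≡ 42. Multiply: (-7)^33 ≡ 46^32 × 46^1 ≡ 42 × 46 (mod 53): 42 × 46 = 1932 ≡ 24. So (-7)^33 ≡ 24 (mod 53).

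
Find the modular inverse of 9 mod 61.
9^(-1) ≡ 34 (mod 61). Verification: 9 × 34 = 306 ≡ 1 (mod 61)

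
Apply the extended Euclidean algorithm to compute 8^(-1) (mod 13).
Extended GCD: 8(5) + 13(-3) = 1. So 8^(-1) ≡ 5 ≡ 5 (mod 13). Verify: 8 × 5 = 40 ≡ 1 (mod 13)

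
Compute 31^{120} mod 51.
16

Using successive squaring:
Binary expansion of 120: 1111000
Powers of 31 mod 51 (each is the square of the previous):
  31^1 ≡ 31 (mod 51)
  31^2 ≡ 31² = 961 ≡ 43 (mod 51)
  31^4 ≡ 43² = 1849 ≡ 13 (mod 51)
  31^8 ≡ 13² = 169 ≡ 16 (mod 51)
  31^16 ≡ 16² = 256 ≡ 1 (mod 51)
  31^32 ≡ 1² = 1 ≡ 1 (mod 51)
  31^64 ≡ 1² = 1 ≡ 1 (mod 51)
120 = 64 + 32 + 16 + 8, so 31^120 = 31^64 × 31^32 × 31^16 × 31^8 ≡ 1 × 1 × 1 × 16 (mod 51)
Multiplying step by step:
  1 × 1 = 1 ≡ 1 (mod 51)
  1 × 1 = 1 ≡ 1 (mod 51)
  1 × 16 = 16 ≡ 16 (mod 51)
Result: 31^120 ≡ 16 (mod 51)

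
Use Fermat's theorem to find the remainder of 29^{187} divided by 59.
46

By Fermat's Little Theorem, a^(p-1) ≡ 1 (mod p) for prime p and gcd(a, p) = 1
Here p = 59, so 29^58 ≡ 1 (mod 59)
We can reduce the exponent: 187 mod 58 = 13
So 29^187 ≡ 29^13 (mod 59)
Computing: 29^13 mod 59 = 46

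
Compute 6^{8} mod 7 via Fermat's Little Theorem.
1

By Fermat's Little Theorem, a^(p-1) ≡ 1 (mod p) for prime p and gcd(a, p) = 1
Here p = 7, so 6^6 ≡ 1 (mod 7)
We can reduce the exponent: 8 mod 6 = 2
So 6^8 ≡ 6^2 (mod 7)
Computing: 6^2 mod 7 = 1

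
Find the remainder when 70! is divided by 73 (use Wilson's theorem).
(72)! = (70)! × (71) × (72) ≡ -1 (mod 73). So (70)! ≡ -1 × [(72)(71)]^(-1) ≡ 36 (mod 73)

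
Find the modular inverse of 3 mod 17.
3^(-1) ≡ 6 (mod 17). Verification: 3 × 6 = 18 ≡ 1 (mod 17)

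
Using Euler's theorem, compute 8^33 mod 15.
By Euler: 8^{8} ≡ 1 (mod 15) since gcd(8, 15) = 1. 33 = 4×8 + 1. So 8^{33} ≡ 8^{1} ≡ 8 (mod 15)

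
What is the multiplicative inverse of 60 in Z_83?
60^(-1) ≡ 18 (mod 83). Verification: 60 × 18 = 1080 ≡ 1 (mod 83)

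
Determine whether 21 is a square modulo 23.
By Euler's criterion: 21^{11} ≡ 22 (mod 23). Since this equals -1 (≡ 22), 21 is not a QR.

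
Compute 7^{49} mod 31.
14

Using successive squaring:
Binary expansion of 49: 110001
Powers of 7 mod 31 (each is the square of the previous):
  7^1 ≡ 7 (mod 31)
  7^2 ≡ 7² = 49 ≡ 18 (mod 31)
  7^4 ≡ 18² = 324 ≡ 14 (mod 31)
  7^8 ≡ 14² = 196 ≡ 10 (mod 31)
  7^16 ≡ 10² = 100 ≡ 7 (mod 31)
  7^32 ≡ 7² = 49 ≡ 18 (mod 31)
49 = 32 + 16 + 1, so 7^49 = 7^32 × 7^16 × 7^1 ≡ 18 × 7 × 7 (mod 31)
Multiplying step by step:
  18 × 7 = 126 ≡ 2 (mod 31)
  2 × 7 = 14 ≡ 14 (mod 31)
Result: 7^49 ≡ 14 (mod 31)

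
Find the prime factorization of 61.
61

Divide by primes starting from smallest:
61 ÷ 61 = 1

61 = 61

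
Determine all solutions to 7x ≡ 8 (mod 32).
24

Since gcd(7, 32) = 1 divides 8, a solution exists.
Multiply both sides by the inverse of 7 mod 32:
  7^(-1) mod 32 = 23
  x ≡ 23 × 8 ≡ 184 ≡ 24 (mod 32)
Verification: 7 × 24 = 168 = 5 × 32 + 8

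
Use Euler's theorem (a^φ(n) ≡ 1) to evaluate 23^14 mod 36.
By Euler: 23^{12} ≡ 1 (mod 36) since gcd(23, 36) = 1. 14 = 1×12 + 2. So 23^{14} ≡ 23^{2} ≡ 25 (mod 36)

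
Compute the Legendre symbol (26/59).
(26/59) = 26^{29} mod 59 = 1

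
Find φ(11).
10

Prime factorization: 11 = 11
Using the formula φ(n) = n × Π(1 - 1/p) for each prime factor p:
φ(11) = 11 × (1 - 1/11)
φ(11) = 10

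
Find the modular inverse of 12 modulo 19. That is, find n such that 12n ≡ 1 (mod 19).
8

Using Extended Euclidean Algorithm:
gcd(12, 19) = 1
Bezout coefficients: 12 × 8 + 19 × -5 = 1
So 12 × 8 ≡ 1 (mod 19)
The inverse is 8 mod 19 = 8
Verification: 12 × 8 = 96 = 5 × 19 + 1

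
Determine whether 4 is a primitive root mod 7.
p - 1 = 6 has prime divisors 2, 3. Check 4^(6/q) mod 7 for each: 4^(6/2) = 4^3 ≡ 1, 4^(6/3) = 4^2 ≡ 2 (mod 7). Since 4^3 ≡ 1 (mod 7), the order of 4 divides 3 (in fact the order is 3) ≠ 6, so it is not a primitive root.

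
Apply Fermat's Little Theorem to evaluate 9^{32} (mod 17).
1

By Fermat's Little Theorem, a^(p-1) ≡ 1 (mod p) for prime p and gcd(a, p) = 1
Here p = 17, so 9^16 ≡ 1 (mod 17)
We can reduce the exponent: 32 mod 16 = 0
So 9^32 ≡ 9^0 (mod 17)
Computing: 9^0 mod 17 = 1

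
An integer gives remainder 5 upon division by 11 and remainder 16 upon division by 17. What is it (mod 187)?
M = 11 × 17 = 187. M₁ = 17, y₁ ≡ 2 (mod 11). M₂ = 11, y₂ ≡ 14 (mod 17). x = 5×17×2 + 16×11×14 ≡ 16 (mod 187). The smallest positive such number is 16.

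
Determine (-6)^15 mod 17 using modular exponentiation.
Using repeated squaring. (-6) ≡ 11 (mod 17). 15 = 8 + 4 + 2 + 1 (binary 1111). Repeated squaring mod 17: 11^1 ≡ 11; 11^2 ≡ 11² = 121 ≡ 2; 11^4 ≡ 2² = 4 ≡ 4; 11^8 ≡ 4² = 16 ≡ 16. Multiply: (-6)^15 ≡ 11^8 × 11^4 × 11^2 × 11^1 ≡ 16 × 4 × 2 × 11 (mod 17): 16 × 4 = 64 ≡ 13; 13 × 2 = 26 ≡ 9; 9 × 11 = 99 ≡ 14. So (-6)^15 ≡ 14 (mod 17).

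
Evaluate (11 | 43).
(11/43) = 11^{21} mod 43 = 1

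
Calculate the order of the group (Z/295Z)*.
232

Prime factorization: 295 = 5 × 59
Using the formula φ(n) = n × Π(1 - 1/p) for each prime factor p:
φ(295) = 295 × (1 - 1/5) × (1 - 1/59)
φ(295) = 232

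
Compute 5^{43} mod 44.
37

Using successive squaring:
Binary expansion of 43: 101011
Powers of 5 mod 44 (each is the square of the previous):
  5^1 ≡ 5 (mod 44)
  5^2 ≡ 5² = 25 ≡ 25 (mod 44)
  5^4 ≡ 25² = 625 ≡ 9 (mod 44)
  5^8 ≡ 9² = 81 ≡ 37 (mod 44)
  5^16 ≡ 37² = 1369 ≡ 5 (mod 44)
  5^32 ≡ 5² = 25 ≡ 25 (mod 44)
43 = 32 + 8 + 2 + 1, so 5^43 = 5^32 × 5^8 × 5^2 × 5^1 ≡ 25 × 37 × 25 × 5 (mod 44)
Multiplying step by step:
  25 × 37 = 925 ≡ 1 (mod 44)
  1 × 25 = 25 ≡ 25 (mod 44)
  25 × 5 = 125 ≡ 37 (mod 44)
Result: 5^43 ≡ 37 (mod 44)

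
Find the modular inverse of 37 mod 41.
37^(-1) ≡ 10 (mod 41). Verification: 37 × 10 = 370 ≡ 1 (mod 41)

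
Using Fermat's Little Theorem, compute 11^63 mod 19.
By Fermat: 11^{18} ≡ 1 (mod 19). 63 = 3×18 + 9. So 11^{63} ≡ 11^{9} ≡ 1 (mod 19)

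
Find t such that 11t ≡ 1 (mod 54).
5

Since gcd(11, 54) = 1 divides 1, a solution exists.
Multiply both sides by the inverse of 11 mod 54:
  11^(-1) mod 54 = 5
  x ≡ 5 × 1 ≡ 5 ≡ 5 (mod 54)
Verification: 11 × 5 = 55 = 1 × 54 + 1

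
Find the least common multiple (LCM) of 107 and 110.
11770

First find GCD(107, 110) using the Euclidean algorithm:
107 = 0 × 110 + 107
110 = 1 × 107 + 3
107 = 35 × 3 + 2
3 = 1 × 2 + 1
2 = 2 × 1 + 0
GCD(107, 110) = 1

LCM formula: LCM(a, b) = (a × b) / GCD(a, b)
LCM(107, 110) = (107 × 110) / 1
LCM(107, 110) = 11770 / 1
LCM(107, 110) = 11770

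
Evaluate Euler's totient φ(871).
792

Prime factorization: 871 = 13 × 67
Using the formula φ(n) = n × Π(1 - 1/p) for each prime factor p:
φ(871) = 871 × (1 - 1/13) × (1 - 1/67)
φ(871) = 792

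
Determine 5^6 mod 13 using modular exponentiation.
6 = 4 + 2 (binary 110). Repeated squaring mod 13: 5^1 ≡ 5; 5^2 ≡ 5² = 25 ≡ 12; 5^4 ≡ 12² = 144 ≡ 1. Multiply: 5^6 = 5^4 × 5^2 ≡ 1 × 12 (mod 13): 1 × 12 = 12 ≡ 12. So 5^6 ≡ 12 (mod 13).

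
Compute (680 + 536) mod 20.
16

(680 + 536) = 1216
1216 mod 20 = 16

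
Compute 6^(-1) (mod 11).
2

Using Extended Euclidean Algorithm:
gcd(6, 11) = 1
Bezout coefficients: 6 × 2 + 11 × -1 = 1
So 6 × 2 ≡ 1 (mod 11)
The inverse is 2 mod 11 = 2
Verification: 6 × 2 = 12 = 1 × 11 + 1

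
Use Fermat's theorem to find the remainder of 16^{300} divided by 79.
52

By Fermat's Little Theorem, a^(p-1) ≡ 1 (mod p) for prime p and gcd(a, p) = 1
Here p = 79, so 16^78 ≡ 1 (mod 79)
We can reduce the exponent: 300 mod 78 = 66
So 16^300 ≡ 16^66 (mod 79)
Computing: 16^66 mod 79 = 52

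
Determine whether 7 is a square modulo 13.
By Euler's criterion: 7^{6} ≡ 12 (mod 13). Since this equals -1 (≡ 12), 7 is not a QR.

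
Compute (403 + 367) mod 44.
22

(403 + 367) = 770
770 mod 44 = 22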